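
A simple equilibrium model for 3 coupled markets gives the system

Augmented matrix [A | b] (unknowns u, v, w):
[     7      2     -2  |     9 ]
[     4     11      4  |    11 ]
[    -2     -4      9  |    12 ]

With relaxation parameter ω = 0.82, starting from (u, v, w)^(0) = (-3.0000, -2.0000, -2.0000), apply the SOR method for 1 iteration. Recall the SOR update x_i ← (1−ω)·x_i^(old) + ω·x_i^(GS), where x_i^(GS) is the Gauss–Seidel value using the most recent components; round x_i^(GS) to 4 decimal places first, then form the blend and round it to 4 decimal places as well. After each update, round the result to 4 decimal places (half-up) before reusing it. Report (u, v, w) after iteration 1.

Iteration 1:
  u: GS value = (9 - (2)·-2.0000 - (-2)·-2.0000) / (7) = 1.2857;  u ← (1−ω)·-3.0000 + ω·1.2857 = 0.5143
  v: GS value = (11 - (4)·0.5143 - (4)·-2.0000) / (11) = 1.5403;  v ← (1−ω)·-2.0000 + ω·1.5403 = 0.9030
  w: GS value = (12 - (-2)·0.5143 - (-4)·0.9030) / (9) = 1.8490;  w ← (1−ω)·-2.0000 + ω·1.8490 = 1.1562

(0.5143, 0.9030, 1.1562)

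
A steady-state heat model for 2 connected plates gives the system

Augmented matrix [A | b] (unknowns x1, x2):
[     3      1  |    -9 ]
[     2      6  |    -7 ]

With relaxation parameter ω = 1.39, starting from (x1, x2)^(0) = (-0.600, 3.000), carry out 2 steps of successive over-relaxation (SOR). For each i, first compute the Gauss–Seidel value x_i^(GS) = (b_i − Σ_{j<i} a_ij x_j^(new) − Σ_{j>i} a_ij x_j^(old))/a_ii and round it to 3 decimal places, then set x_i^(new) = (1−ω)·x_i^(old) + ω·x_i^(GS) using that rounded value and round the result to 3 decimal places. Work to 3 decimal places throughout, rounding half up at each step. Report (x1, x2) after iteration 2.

Iteration 1:
  x1: GS value = (-9 - (1)·3.000) / (3) = -4.000;  x1 ← (1−ω)·-0.600 + ω·-4.000 = -5.326
  x2: GS value = (-7 - (2)·-5.326) / (6) = 0.609;  x2 ← (1−ω)·3.000 + ω·0.609 = -0.323
Iteration 2:
  x1: GS value = (-9 - (1)·-0.323) / (3) = -2.892;  x1 ← (1−ω)·-5.326 + ω·-2.892 = -1.943
  x2: GS value = (-7 - (2)·-1.943) / (6) = -0.519;  x2 ← (1−ω)·-0.323 + ω·-0.519 = -0.595

(-1.943, -0.595)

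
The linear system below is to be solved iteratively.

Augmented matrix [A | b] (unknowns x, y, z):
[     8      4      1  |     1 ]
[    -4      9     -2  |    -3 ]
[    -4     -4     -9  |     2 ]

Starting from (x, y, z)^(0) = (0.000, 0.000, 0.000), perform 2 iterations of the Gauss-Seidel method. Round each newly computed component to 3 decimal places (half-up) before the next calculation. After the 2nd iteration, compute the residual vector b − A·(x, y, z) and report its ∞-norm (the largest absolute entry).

0.170

Iteration 1:
  x = (1 - (4)·0.000 - (1)·0.000) / (8) = 0.125
  y = (-3 - (-4)·0.125 - (-2)·0.000) / (9) = -0.278
  z = (2 - (-4)·0.125 - (-4)·-0.278) / (-9) = -0.154
Iteration 2:
  x = (1 - (4)·-0.278 - (1)·-0.154) / (8) = 0.283
  y = (-3 - (-4)·0.283 - (-2)·-0.154) / (9) = -0.242
  z = (2 - (-4)·0.283 - (-4)·-0.242) / (-9) = -0.240
Residual b − A·x = (-0.056, -0.170, 0.004); ∞-norm = 0.170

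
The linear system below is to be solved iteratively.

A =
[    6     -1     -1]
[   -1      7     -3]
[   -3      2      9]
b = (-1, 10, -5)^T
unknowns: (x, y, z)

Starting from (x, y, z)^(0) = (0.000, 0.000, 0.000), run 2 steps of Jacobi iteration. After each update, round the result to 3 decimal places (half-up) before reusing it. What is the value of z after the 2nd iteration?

-0.929

Iteration 1:
  x = (-1 - (-1)·0.000 - (-1)·0.000) / (6) = -0.167
  y = (10 - (-1)·0.000 - (-3)·0.000) / (7) = 1.429
  z = (-5 - (-3)·0.000 - (2)·0.000) / (9) = -0.556
Iteration 2:
  x = (-1 - (-1)·1.429 - (-1)·-0.556) / (6) = -0.021
  y = (10 - (-1)·-0.167 - (-3)·-0.556) / (7) = 1.166
  z = (-5 - (-3)·-0.167 - (2)·1.429) / (9) = -0.929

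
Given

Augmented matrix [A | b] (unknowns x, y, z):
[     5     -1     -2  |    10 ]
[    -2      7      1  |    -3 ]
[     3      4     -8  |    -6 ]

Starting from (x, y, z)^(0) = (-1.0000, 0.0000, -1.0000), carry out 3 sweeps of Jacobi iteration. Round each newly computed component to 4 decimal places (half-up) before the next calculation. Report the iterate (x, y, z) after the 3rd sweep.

(2.4207, 0.0010, 1.5009)

Iteration 1:
  x = (10 - (-1)·0.0000 - (-2)·-1.0000) / (5) = 1.6000
  y = (-3 - (-2)·-1.0000 - (1)·-1.0000) / (7) = -0.5714
  z = (-6 - (3)·-1.0000 - (4)·0.0000) / (-8) = 0.3750
Iteration 2:
  x = (10 - (-1)·-0.5714 - (-2)·0.3750) / (5) = 2.0357
  y = (-3 - (-2)·1.6000 - (1)·0.3750) / (7) = -0.0250
  z = (-6 - (3)·1.6000 - (4)·-0.5714) / (-8) = 1.0643
Iteration 3:
  x = (10 - (-1)·-0.0250 - (-2)·1.0643) / (5) = 2.4207
  y = (-3 - (-2)·2.0357 - (1)·1.0643) / (7) = 0.0010
  z = (-6 - (3)·2.0357 - (4)·-0.0250) / (-8) = 1.5009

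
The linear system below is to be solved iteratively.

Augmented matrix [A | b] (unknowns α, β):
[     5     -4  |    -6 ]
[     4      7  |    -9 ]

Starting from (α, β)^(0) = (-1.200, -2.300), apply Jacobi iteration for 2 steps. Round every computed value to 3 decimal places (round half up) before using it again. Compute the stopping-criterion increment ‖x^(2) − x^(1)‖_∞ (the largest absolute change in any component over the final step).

1.360

Iteration 1:
  α = (-6 - (-4)·-2.300) / (5) = -3.040
  β = (-9 - (4)·-1.200) / (7) = -0.600
Iteration 2:
  α = (-6 - (-4)·-0.600) / (5) = -1.680
  β = (-9 - (4)·-3.040) / (7) = 0.451
Change: (1.360, 1.051) → max |·| = 1.360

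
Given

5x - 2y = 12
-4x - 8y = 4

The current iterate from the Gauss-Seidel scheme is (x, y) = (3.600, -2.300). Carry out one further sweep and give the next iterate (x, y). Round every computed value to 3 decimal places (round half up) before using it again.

(1.480, -1.240)

One sweep:
  x = (12 - (-2)·-2.300) / (5) = 1.480
  y = (4 - (-4)·1.480) / (-8) = -1.240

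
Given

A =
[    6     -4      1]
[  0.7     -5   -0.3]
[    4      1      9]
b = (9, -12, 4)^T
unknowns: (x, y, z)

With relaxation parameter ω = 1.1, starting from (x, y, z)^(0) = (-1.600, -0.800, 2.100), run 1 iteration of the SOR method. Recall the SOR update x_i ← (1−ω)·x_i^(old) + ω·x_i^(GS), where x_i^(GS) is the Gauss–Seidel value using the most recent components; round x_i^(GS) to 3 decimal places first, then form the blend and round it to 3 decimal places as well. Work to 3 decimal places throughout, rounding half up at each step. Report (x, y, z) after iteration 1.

Iteration 1:
  x: GS value = (9 - (-4)·-0.800 - (1)·2.100) / (6) = 0.617;  x ← (1−ω)·-1.600 + ω·0.617 = 0.839
  y: GS value = (-12 - (0.7)·0.839 - (-0.3)·2.100) / (-5) = 2.391;  y ← (1−ω)·-0.800 + ω·2.391 = 2.710
  z: GS value = (4 - (4)·0.839 - (1)·2.710) / (9) = -0.230;  z ← (1−ω)·2.100 + ω·-0.230 = -0.463

(0.839, 2.710, -0.463)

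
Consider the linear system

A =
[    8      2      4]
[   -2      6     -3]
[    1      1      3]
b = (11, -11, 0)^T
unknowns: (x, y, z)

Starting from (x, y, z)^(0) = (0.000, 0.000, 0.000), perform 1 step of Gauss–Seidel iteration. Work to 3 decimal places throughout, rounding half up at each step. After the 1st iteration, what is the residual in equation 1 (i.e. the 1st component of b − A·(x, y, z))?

2.750

Iteration 1:
  x = (11 - (2)·0.000 - (4)·0.000) / (8) = 1.375
  y = (-11 - (-2)·1.375 - (-3)·0.000) / (6) = -1.375
  z = (0 - (1)·1.375 - (1)·-1.375) / (3) = 0.000
Residual b − A·x = (2.750, 0.000, 0.000)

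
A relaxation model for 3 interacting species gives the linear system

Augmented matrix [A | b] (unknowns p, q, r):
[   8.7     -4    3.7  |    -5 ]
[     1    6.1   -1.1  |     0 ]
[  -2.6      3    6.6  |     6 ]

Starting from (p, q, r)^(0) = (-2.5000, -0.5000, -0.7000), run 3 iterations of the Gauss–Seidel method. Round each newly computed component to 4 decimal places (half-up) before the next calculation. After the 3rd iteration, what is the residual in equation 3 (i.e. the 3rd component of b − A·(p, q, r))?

0.0001

Iteration 1:
  p = (-5 - (-4)·-0.5000 - (3.7)·-0.7000) / (8.7) = -0.5069
  q = (0 - (1)·-0.5069 - (-1.1)·-0.7000) / (6.1) = -0.0431
  r = (6 - (-2.6)·-0.5069 - (3)·-0.0431) / (6.6) = 0.7290
Iteration 2:
  p = (-5 - (-4)·-0.0431 - (3.7)·0.7290) / (8.7) = -0.9046
  q = (0 - (1)·-0.9046 - (-1.1)·0.7290) / (6.1) = 0.2798
  r = (6 - (-2.6)·-0.9046 - (3)·0.2798) / (6.6) = 0.4256
Iteration 3:
  p = (-5 - (-4)·0.2798 - (3.7)·0.4256) / (8.7) = -0.6271
  q = (0 - (1)·-0.6271 - (-1.1)·0.4256) / (6.1) = 0.1796
  r = (6 - (-2.6)·-0.6271 - (3)·0.1796) / (6.6) = 0.5804
Residual b − A·x = (-0.9733, 0.1700, 0.0001)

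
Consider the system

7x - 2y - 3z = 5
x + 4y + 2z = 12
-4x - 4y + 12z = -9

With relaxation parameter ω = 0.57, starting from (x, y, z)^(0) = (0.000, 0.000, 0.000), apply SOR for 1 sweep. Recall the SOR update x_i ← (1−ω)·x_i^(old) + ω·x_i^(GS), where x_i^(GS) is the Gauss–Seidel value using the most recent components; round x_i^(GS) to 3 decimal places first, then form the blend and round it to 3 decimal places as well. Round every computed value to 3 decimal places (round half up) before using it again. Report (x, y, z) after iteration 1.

Iteration 1:
  x: GS value = (5 - (-2)·0.000 - (-3)·0.000) / (7) = 0.714;  x ← (1−ω)·0.000 + ω·0.714 = 0.407
  y: GS value = (12 - (1)·0.407 - (2)·0.000) / (4) = 2.898;  y ← (1−ω)·0.000 + ω·2.898 = 1.652
  z: GS value = (-9 - (-4)·0.407 - (-4)·1.652) / (12) = -0.064;  z ← (1−ω)·0.000 + ω·-0.064 = -0.036

(0.407, 1.652, -0.036)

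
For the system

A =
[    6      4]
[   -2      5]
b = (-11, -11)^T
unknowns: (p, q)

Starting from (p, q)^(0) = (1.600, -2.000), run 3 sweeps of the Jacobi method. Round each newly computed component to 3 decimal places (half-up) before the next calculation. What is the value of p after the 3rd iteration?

Iteration 1:
  p = (-11 - (4)·-2.000) / (6) = -0.500
  q = (-11 - (-2)·1.600) / (5) = -1.560
Iteration 2:
  p = (-11 - (4)·-1.560) / (6) = -0.793
  q = (-11 - (-2)·-0.500) / (5) = -2.400
Iteration 3:
  p = (-11 - (4)·-2.400) / (6) = -0.233
  q = (-11 - (-2)·-0.793) / (5) = -2.517

-0.233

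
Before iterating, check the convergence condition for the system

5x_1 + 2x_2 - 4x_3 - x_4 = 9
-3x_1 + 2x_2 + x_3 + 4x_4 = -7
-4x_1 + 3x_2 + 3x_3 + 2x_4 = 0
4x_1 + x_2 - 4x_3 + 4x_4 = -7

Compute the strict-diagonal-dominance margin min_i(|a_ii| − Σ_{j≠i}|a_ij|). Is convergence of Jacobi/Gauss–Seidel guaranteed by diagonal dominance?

row 1: |5| − (2+4+1) = -2
row 2: |2| − (3+1+4) = -6
row 3: |3| − (4+3+2) = -6
row 4: |4| − (4+1+4) = -5
minimum over rows = -6 → not strictly diagonally dominant

-6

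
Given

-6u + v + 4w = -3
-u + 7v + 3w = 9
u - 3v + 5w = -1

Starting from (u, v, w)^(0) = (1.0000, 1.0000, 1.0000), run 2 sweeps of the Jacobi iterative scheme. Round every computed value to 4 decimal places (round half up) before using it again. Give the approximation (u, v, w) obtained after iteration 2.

Iteration 1:
  u = (-3 - (1)·1.0000 - (4)·1.0000) / (-6) = 1.3333
  v = (9 - (-1)·1.0000 - (3)·1.0000) / (7) = 1.0000
  w = (-1 - (1)·1.0000 - (-3)·1.0000) / (5) = 0.2000
Iteration 2:
  u = (-3 - (1)·1.0000 - (4)·0.2000) / (-6) = 0.8000
  v = (9 - (-1)·1.3333 - (3)·0.2000) / (7) = 1.3905
  w = (-1 - (1)·1.3333 - (-3)·1.0000) / (5) = 0.1333

(0.8000, 1.3905, 0.1333)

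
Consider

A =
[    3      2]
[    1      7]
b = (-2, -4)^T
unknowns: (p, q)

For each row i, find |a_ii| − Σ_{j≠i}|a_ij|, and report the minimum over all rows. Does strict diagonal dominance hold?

1

row 1: |3| − (2) = 1
row 2: |7| − (1) = 6
minimum over rows = 1 → strictly diagonally dominant (convergence guaranteed)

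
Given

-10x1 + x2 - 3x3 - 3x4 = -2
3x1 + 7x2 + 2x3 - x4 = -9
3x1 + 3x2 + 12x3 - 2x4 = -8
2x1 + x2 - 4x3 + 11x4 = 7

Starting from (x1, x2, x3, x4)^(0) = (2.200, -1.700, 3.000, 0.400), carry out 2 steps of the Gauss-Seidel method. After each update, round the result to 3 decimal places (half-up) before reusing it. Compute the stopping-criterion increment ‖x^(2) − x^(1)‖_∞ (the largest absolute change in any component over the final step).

0.708

Iteration 1:
  x1 = (-2 - (1)·-1.700 - (-3)·3.000 - (-3)·0.400) / (-10) = -0.990
  x2 = (-9 - (3)·-0.990 - (2)·3.000 - (-1)·0.400) / (7) = -1.661
  x3 = (-8 - (3)·-0.990 - (3)·-1.661 - (-2)·0.400) / (12) = 0.063
  x4 = (7 - (2)·-0.990 - (1)·-1.661 - (-4)·0.063) / (11) = 0.990
Iteration 2:
  x1 = (-2 - (1)·-1.661 - (-3)·0.063 - (-3)·0.990) / (-10) = -0.282
  x2 = (-9 - (3)·-0.282 - (2)·0.063 - (-1)·0.990) / (7) = -1.041
  x3 = (-8 - (3)·-0.282 - (3)·-1.041 - (-2)·0.990) / (12) = -0.171
  x4 = (7 - (2)·-0.282 - (1)·-1.041 - (-4)·-0.171) / (11) = 0.720
Change: (0.708, 0.620, -0.234, -0.270) → max |·| = 0.708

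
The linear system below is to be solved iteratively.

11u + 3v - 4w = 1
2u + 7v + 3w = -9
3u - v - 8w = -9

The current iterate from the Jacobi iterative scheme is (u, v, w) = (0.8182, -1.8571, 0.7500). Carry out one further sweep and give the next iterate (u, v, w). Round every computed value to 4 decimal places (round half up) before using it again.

(0.8701, -1.8409, 1.6640)

One sweep:
  u = (1 - (3)·-1.8571 - (-4)·0.7500) / (11) = 0.8701
  v = (-9 - (2)·0.8182 - (3)·0.7500) / (7) = -1.8409
  w = (-9 - (3)·0.8182 - (-1)·-1.8571) / (-8) = 1.6640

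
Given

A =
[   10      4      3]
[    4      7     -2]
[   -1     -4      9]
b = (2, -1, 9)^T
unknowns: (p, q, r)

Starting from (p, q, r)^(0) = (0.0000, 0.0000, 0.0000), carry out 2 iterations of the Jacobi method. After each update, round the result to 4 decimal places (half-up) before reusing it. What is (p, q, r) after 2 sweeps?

Iteration 1:
  p = (2 - (4)·0.0000 - (3)·0.0000) / (10) = 0.2000
  q = (-1 - (4)·0.0000 - (-2)·0.0000) / (7) = -0.1429
  r = (9 - (-1)·0.0000 - (-4)·0.0000) / (9) = 1.0000
Iteration 2:
  p = (2 - (4)·-0.1429 - (3)·1.0000) / (10) = -0.0428
  q = (-1 - (4)·0.2000 - (-2)·1.0000) / (7) = 0.0286
  r = (9 - (-1)·0.2000 - (-4)·-0.1429) / (9) = 0.9587

(-0.0428, 0.0286, 0.9587)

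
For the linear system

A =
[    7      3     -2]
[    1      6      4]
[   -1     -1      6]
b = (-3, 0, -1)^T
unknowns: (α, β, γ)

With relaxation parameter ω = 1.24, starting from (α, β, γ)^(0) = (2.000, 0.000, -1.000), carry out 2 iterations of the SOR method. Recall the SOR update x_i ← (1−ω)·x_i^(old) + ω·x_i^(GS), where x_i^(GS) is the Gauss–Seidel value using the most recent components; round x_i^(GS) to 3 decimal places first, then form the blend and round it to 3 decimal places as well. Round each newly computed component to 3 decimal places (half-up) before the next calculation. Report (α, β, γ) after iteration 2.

Iteration 1:
  α: GS value = (-3 - (3)·0.000 - (-2)·-1.000) / (7) = -0.714;  α ← (1−ω)·2.000 + ω·-0.714 = -1.365
  β: GS value = (0 - (1)·-1.365 - (4)·-1.000) / (6) = 0.894;  β ← (1−ω)·0.000 + ω·0.894 = 1.109
  γ: GS value = (-1 - (-1)·-1.365 - (-1)·1.109) / (6) = -0.209;  γ ← (1−ω)·-1.000 + ω·-0.209 = -0.019
Iteration 2:
  α: GS value = (-3 - (3)·1.109 - (-2)·-0.019) / (7) = -0.909;  α ← (1−ω)·-1.365 + ω·-0.909 = -0.800
  β: GS value = (0 - (1)·-0.800 - (4)·-0.019) / (6) = 0.146;  β ← (1−ω)·1.109 + ω·0.146 = -0.085
  γ: GS value = (-1 - (-1)·-0.800 - (-1)·-0.085) / (6) = -0.314;  γ ← (1−ω)·-0.019 + ω·-0.314 = -0.385

(-0.800, -0.085, -0.385)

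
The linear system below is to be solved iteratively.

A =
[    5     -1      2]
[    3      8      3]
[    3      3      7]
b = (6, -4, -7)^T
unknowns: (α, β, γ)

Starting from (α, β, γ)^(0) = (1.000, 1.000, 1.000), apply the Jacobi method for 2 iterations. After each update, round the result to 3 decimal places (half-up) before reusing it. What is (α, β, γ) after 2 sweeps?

Iteration 1:
  α = (6 - (-1)·1.000 - (2)·1.000) / (5) = 1.000
  β = (-4 - (3)·1.000 - (3)·1.000) / (8) = -1.250
  γ = (-7 - (3)·1.000 - (3)·1.000) / (7) = -1.857
Iteration 2:
  α = (6 - (-1)·-1.250 - (2)·-1.857) / (5) = 1.693
  β = (-4 - (3)·1.000 - (3)·-1.857) / (8) = -0.179
  γ = (-7 - (3)·1.000 - (3)·-1.250) / (7) = -0.893

(1.693, -0.179, -0.893)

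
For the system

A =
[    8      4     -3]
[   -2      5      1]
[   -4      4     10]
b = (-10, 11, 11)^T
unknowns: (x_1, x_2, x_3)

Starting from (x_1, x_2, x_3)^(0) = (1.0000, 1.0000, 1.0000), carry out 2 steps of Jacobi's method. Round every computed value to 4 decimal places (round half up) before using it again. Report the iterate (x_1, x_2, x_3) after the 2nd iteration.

Iteration 1:
  x_1 = (-10 - (4)·1.0000 - (-3)·1.0000) / (8) = -1.3750
  x_2 = (11 - (-2)·1.0000 - (1)·1.0000) / (5) = 2.4000
  x_3 = (11 - (-4)·1.0000 - (4)·1.0000) / (10) = 1.1000
Iteration 2:
  x_1 = (-10 - (4)·2.4000 - (-3)·1.1000) / (8) = -2.0375
  x_2 = (11 - (-2)·-1.3750 - (1)·1.1000) / (5) = 1.4300
  x_3 = (11 - (-4)·-1.3750 - (4)·2.4000) / (10) = -0.4100

(-2.0375, 1.4300, -0.4100)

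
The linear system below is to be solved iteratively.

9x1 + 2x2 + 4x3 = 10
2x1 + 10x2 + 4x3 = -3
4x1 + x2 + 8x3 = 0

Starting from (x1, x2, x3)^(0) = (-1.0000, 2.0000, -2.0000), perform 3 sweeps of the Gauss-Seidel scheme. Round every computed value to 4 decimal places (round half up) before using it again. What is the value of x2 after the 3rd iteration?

-0.3225

Iteration 1:
  x1 = (10 - (2)·2.0000 - (4)·-2.0000) / (9) = 1.5556
  x2 = (-3 - (2)·1.5556 - (4)·-2.0000) / (10) = 0.1889
  x3 = (0 - (4)·1.5556 - (1)·0.1889) / (8) = -0.8014
Iteration 2:
  x1 = (10 - (2)·0.1889 - (4)·-0.8014) / (9) = 1.4253
  x2 = (-3 - (2)·1.4253 - (4)·-0.8014) / (10) = -0.2645
  x3 = (0 - (4)·1.4253 - (1)·-0.2645) / (8) = -0.6796
Iteration 3:
  x1 = (10 - (2)·-0.2645 - (4)·-0.6796) / (9) = 1.4719
  x2 = (-3 - (2)·1.4719 - (4)·-0.6796) / (10) = -0.3225
  x3 = (0 - (4)·1.4719 - (1)·-0.3225) / (8) = -0.6956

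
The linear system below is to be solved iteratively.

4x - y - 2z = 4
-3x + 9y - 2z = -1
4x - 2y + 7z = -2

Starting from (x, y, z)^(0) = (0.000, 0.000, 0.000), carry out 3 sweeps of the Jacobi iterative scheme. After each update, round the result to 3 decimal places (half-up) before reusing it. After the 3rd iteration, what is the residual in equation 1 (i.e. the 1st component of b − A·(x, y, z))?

0.160

Iteration 1:
  x = (4 - (-1)·0.000 - (-2)·0.000) / (4) = 1.000
  y = (-1 - (-3)·0.000 - (-2)·0.000) / (9) = -0.111
  z = (-2 - (4)·0.000 - (-2)·0.000) / (7) = -0.286
Iteration 2:
  x = (4 - (-1)·-0.111 - (-2)·-0.286) / (4) = 0.829
  y = (-1 - (-3)·1.000 - (-2)·-0.286) / (9) = 0.159
  z = (-2 - (4)·1.000 - (-2)·-0.111) / (7) = -0.889
Iteration 3:
  x = (4 - (-1)·0.159 - (-2)·-0.889) / (4) = 0.595
  y = (-1 - (-3)·0.829 - (-2)·-0.889) / (9) = -0.032
  z = (-2 - (4)·0.829 - (-2)·0.159) / (7) = -0.714
Residual b − A·x = (0.160, -0.355, 0.554)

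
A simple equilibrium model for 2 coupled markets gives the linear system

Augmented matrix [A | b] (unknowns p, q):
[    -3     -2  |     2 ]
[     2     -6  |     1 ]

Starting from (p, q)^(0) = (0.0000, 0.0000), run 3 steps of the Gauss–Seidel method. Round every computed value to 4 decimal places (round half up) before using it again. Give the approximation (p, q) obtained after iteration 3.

Iteration 1:
  p = (2 - (-2)·0.0000) / (-3) = -0.6667
  q = (1 - (2)·-0.6667) / (-6) = -0.3889
Iteration 2:
  p = (2 - (-2)·-0.3889) / (-3) = -0.4074
  q = (1 - (2)·-0.4074) / (-6) = -0.3025
Iteration 3:
  p = (2 - (-2)·-0.3025) / (-3) = -0.4650
  q = (1 - (2)·-0.4650) / (-6) = -0.3217

(-0.4650, -0.3217)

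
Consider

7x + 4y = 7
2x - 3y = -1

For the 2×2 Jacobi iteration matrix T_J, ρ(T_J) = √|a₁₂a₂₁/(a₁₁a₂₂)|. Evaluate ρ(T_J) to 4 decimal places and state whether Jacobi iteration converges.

a₁₂a₂₁/(a₁₁a₂₂) = (4)·(2) / ((7)·(-3)) = -0.380952
ρ = √|-0.380952| = √0.380952 = 0.6172
ρ < 1, so Jacobi converges

0.6172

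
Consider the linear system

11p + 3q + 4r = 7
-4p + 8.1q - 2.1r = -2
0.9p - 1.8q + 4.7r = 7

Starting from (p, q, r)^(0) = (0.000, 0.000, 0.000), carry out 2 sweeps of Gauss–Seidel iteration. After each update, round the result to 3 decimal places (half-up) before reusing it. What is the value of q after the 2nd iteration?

0.170

Iteration 1:
  p = (7 - (3)·0.000 - (4)·0.000) / (11) = 0.636
  q = (-2 - (-4)·0.636 - (-2.1)·0.000) / (8.1) = 0.067
  r = (7 - (0.9)·0.636 - (-1.8)·0.067) / (4.7) = 1.393
Iteration 2:
  p = (7 - (3)·0.067 - (4)·1.393) / (11) = 0.112
  q = (-2 - (-4)·0.112 - (-2.1)·1.393) / (8.1) = 0.170
  r = (7 - (0.9)·0.112 - (-1.8)·0.170) / (4.7) = 1.533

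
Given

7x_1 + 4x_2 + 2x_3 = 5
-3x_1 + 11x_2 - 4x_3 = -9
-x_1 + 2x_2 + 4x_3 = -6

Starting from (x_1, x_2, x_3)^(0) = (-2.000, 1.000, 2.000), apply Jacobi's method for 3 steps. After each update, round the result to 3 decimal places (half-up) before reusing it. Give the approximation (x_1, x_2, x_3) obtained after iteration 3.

Iteration 1:
  x_1 = (5 - (4)·1.000 - (2)·2.000) / (7) = -0.429
  x_2 = (-9 - (-3)·-2.000 - (-4)·2.000) / (11) = -0.636
  x_3 = (-6 - (-1)·-2.000 - (2)·1.000) / (4) = -2.500
Iteration 2:
  x_1 = (5 - (4)·-0.636 - (2)·-2.500) / (7) = 1.792
  x_2 = (-9 - (-3)·-0.429 - (-4)·-2.500) / (11) = -1.844
  x_3 = (-6 - (-1)·-0.429 - (2)·-0.636) / (4) = -1.289
Iteration 3:
  x_1 = (5 - (4)·-1.844 - (2)·-1.289) / (7) = 2.136
  x_2 = (-9 - (-3)·1.792 - (-4)·-1.289) / (11) = -0.798
  x_3 = (-6 - (-1)·1.792 - (2)·-1.844) / (4) = -0.130

(2.136, -0.798, -0.130)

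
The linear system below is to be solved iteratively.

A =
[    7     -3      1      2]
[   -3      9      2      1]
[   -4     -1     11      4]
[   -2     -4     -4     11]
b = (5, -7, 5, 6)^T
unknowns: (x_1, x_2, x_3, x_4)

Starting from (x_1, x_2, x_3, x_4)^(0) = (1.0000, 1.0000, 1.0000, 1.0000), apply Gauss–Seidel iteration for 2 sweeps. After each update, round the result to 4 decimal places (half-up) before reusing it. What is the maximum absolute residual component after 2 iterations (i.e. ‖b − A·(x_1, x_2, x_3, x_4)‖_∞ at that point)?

Iteration 1:
  x_1 = (5 - (-3)·1.0000 - (1)·1.0000 - (2)·1.0000) / (7) = 0.7143
  x_2 = (-7 - (-3)·0.7143 - (2)·1.0000 - (1)·1.0000) / (9) = -0.8730
  x_3 = (5 - (-4)·0.7143 - (-1)·-0.8730 - (4)·1.0000) / (11) = 0.2713
  x_4 = (6 - (-2)·0.7143 - (-4)·-0.8730 - (-4)·0.2713) / (11) = 0.4565
Iteration 2:
  x_1 = (5 - (-3)·-0.8730 - (1)·0.2713 - (2)·0.4565) / (7) = 0.1710
  x_2 = (-7 - (-3)·0.1710 - (2)·0.2713 - (1)·0.4565) / (9) = -0.8318
  x_3 = (5 - (-4)·0.1710 - (-1)·-0.8318 - (4)·0.4565) / (11) = 0.2751
  x_4 = (6 - (-2)·0.1710 - (-4)·-0.8318 - (-4)·0.2751) / (11) = 0.3741
Residual b − A·x = (0.2843, 0.0749, 0.3297, 0.0001); ∞-norm = 0.3297

0.3297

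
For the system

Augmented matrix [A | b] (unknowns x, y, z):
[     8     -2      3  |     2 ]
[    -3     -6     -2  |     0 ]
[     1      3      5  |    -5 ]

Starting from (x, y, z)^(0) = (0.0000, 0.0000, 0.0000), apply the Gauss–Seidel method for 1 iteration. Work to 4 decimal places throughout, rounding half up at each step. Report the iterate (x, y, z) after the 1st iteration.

Iteration 1:
  x = (2 - (-2)·0.0000 - (3)·0.0000) / (8) = 0.2500
  y = (0 - (-3)·0.2500 - (-2)·0.0000) / (-6) = -0.1250
  z = (-5 - (1)·0.2500 - (3)·-0.1250) / (5) = -0.9750

(0.2500, -0.1250, -0.9750)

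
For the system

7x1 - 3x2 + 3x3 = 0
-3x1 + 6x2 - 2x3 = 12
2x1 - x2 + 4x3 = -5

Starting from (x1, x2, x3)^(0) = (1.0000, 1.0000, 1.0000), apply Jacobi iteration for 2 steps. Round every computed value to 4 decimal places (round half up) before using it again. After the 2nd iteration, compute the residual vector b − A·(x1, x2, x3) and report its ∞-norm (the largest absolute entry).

Iteration 1:
  x1 = (0 - (-3)·1.0000 - (3)·1.0000) / (7) = 0.0000
  x2 = (12 - (-3)·1.0000 - (-2)·1.0000) / (6) = 2.8333
  x3 = (-5 - (2)·1.0000 - (-1)·1.0000) / (4) = -1.5000
Iteration 2:
  x1 = (0 - (-3)·2.8333 - (3)·-1.5000) / (7) = 1.8571
  x2 = (12 - (-3)·0.0000 - (-2)·-1.5000) / (6) = 1.5000
  x3 = (-5 - (2)·0.0000 - (-1)·2.8333) / (4) = -0.5417
Residual b − A·x = (-6.8746, 7.4879, -5.0474); ∞-norm = 7.4879

7.4879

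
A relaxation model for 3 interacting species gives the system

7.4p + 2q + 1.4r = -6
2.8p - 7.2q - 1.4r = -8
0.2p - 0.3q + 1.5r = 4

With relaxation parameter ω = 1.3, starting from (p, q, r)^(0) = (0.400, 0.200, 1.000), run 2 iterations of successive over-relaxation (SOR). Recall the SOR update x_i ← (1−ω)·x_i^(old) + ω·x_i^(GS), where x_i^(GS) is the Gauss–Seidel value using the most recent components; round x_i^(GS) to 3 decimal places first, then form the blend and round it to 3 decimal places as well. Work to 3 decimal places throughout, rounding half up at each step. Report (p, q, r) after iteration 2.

Iteration 1:
  p: GS value = (-6 - (2)·0.200 - (1.4)·1.000) / (7.4) = -1.054;  p ← (1−ω)·0.400 + ω·-1.054 = -1.490
  q: GS value = (-8 - (2.8)·-1.490 - (-1.4)·1.000) / (-7.2) = 0.337;  q ← (1−ω)·0.200 + ω·0.337 = 0.378
  r: GS value = (4 - (0.2)·-1.490 - (-0.3)·0.378) / (1.5) = 2.941;  r ← (1−ω)·1.000 + ω·2.941 = 3.523
Iteration 2:
  p: GS value = (-6 - (2)·0.378 - (1.4)·3.523) / (7.4) = -1.579;  p ← (1−ω)·-1.490 + ω·-1.579 = -1.606
  q: GS value = (-8 - (2.8)·-1.606 - (-1.4)·3.523) / (-7.2) = -0.198;  q ← (1−ω)·0.378 + ω·-0.198 = -0.371
  r: GS value = (4 - (0.2)·-1.606 - (-0.3)·-0.371) / (1.5) = 2.807;  r ← (1−ω)·3.523 + ω·2.807 = 2.592

(-1.606, -0.371, 2.592)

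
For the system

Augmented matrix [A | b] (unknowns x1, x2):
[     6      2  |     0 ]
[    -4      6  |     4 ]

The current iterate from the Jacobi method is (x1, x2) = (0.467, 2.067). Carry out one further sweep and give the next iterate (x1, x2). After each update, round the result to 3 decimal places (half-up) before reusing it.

(-0.689, 0.978)

One sweep:
  x1 = (0 - (2)·2.067) / (6) = -0.689
  x2 = (4 - (-4)·0.467) / (6) = 0.978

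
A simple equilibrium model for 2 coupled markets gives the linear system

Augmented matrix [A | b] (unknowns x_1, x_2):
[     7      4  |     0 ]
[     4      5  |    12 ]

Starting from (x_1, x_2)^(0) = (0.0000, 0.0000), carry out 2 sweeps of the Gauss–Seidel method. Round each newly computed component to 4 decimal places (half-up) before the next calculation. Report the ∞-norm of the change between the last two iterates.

Iteration 1:
  x_1 = (0 - (4)·0.0000) / (7) = 0.0000
  x_2 = (12 - (4)·0.0000) / (5) = 2.4000
Iteration 2:
  x_1 = (0 - (4)·2.4000) / (7) = -1.3714
  x_2 = (12 - (4)·-1.3714) / (5) = 3.4971
Change: (-1.3714, 1.0971) → max |·| = 1.3714

1.3714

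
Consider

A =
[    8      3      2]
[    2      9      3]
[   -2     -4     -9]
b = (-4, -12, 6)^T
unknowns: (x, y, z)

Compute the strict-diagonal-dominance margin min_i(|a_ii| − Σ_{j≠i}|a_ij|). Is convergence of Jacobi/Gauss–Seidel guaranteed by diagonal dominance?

3

row 1: |8| − (3+2) = 3
row 2: |9| − (2+3) = 4
row 3: |-9| − (2+4) = 3
minimum over rows = 3 → strictly diagonally dominant (convergence guaranteed)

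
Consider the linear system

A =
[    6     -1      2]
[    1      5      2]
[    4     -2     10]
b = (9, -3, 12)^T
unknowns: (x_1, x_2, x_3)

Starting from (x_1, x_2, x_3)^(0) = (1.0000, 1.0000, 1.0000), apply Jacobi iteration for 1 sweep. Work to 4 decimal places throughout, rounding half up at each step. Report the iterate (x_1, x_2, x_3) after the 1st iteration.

(1.3333, -1.2000, 1.0000)

Iteration 1:
  x_1 = (9 - (-1)·1.0000 - (2)·1.0000) / (6) = 1.3333
  x_2 = (-3 - (1)·1.0000 - (2)·1.0000) / (5) = -1.2000
  x_3 = (12 - (4)·1.0000 - (-2)·1.0000) / (10) = 1.0000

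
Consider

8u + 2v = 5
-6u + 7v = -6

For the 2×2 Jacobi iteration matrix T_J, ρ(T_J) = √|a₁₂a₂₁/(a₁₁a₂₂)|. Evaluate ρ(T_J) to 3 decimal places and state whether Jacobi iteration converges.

0.463

a₁₂a₂₁/(a₁₁a₂₂) = (2)·(-6) / ((8)·(7)) = -0.214286
ρ = √|-0.214286| = √0.214286 = 0.463
ρ < 1, so Jacobi converges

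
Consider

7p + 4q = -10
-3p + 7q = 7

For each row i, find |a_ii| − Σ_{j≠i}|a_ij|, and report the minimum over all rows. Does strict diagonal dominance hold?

3

row 1: |7| − (4) = 3
row 2: |7| − (3) = 4
minimum over rows = 3 → strictly diagonally dominant (convergence guaranteed)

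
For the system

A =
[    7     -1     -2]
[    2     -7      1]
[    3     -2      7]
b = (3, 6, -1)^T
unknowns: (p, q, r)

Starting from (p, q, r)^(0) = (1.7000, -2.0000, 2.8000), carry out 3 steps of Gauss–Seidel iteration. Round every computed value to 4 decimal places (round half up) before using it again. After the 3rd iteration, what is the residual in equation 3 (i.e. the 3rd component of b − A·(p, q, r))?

Iteration 1:
  p = (3 - (-1)·-2.0000 - (-2)·2.8000) / (7) = 0.9429
  q = (6 - (2)·0.9429 - (1)·2.8000) / (-7) = -0.1877
  r = (-1 - (3)·0.9429 - (-2)·-0.1877) / (7) = -0.6006
Iteration 2:
  p = (3 - (-1)·-0.1877 - (-2)·-0.6006) / (7) = 0.2302
  q = (6 - (2)·0.2302 - (1)·-0.6006) / (-7) = -0.8772
  r = (-1 - (3)·0.2302 - (-2)·-0.8772) / (7) = -0.4921
Iteration 3:
  p = (3 - (-1)·-0.8772 - (-2)·-0.4921) / (7) = 0.1627
  q = (6 - (2)·0.1627 - (1)·-0.4921) / (-7) = -0.8810
  r = (-1 - (3)·0.1627 - (-2)·-0.8810) / (7) = -0.4643
Residual b − A·x = (0.0515, -0.0281, 0.0000)

0.0000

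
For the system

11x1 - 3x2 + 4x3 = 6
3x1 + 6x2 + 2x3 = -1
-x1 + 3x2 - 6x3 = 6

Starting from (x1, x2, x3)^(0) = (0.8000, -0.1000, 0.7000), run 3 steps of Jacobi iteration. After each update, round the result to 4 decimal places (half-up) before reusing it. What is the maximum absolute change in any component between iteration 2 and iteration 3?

0.3656

Iteration 1:
  x1 = (6 - (-3)·-0.1000 - (4)·0.7000) / (11) = 0.2636
  x2 = (-1 - (3)·0.8000 - (2)·0.7000) / (6) = -0.8000
  x3 = (6 - (-1)·0.8000 - (3)·-0.1000) / (-6) = -1.1833
Iteration 2:
  x1 = (6 - (-3)·-0.8000 - (4)·-1.1833) / (11) = 0.7576
  x2 = (-1 - (3)·0.2636 - (2)·-1.1833) / (6) = 0.0960
  x3 = (6 - (-1)·0.2636 - (3)·-0.8000) / (-6) = -1.4439
Iteration 3:
  x1 = (6 - (-3)·0.0960 - (4)·-1.4439) / (11) = 1.0967
  x2 = (-1 - (3)·0.7576 - (2)·-1.4439) / (6) = -0.0642
  x3 = (6 - (-1)·0.7576 - (3)·0.0960) / (-6) = -1.0783
Change: (0.3391, -0.1602, 0.3656) → max |·| = 0.3656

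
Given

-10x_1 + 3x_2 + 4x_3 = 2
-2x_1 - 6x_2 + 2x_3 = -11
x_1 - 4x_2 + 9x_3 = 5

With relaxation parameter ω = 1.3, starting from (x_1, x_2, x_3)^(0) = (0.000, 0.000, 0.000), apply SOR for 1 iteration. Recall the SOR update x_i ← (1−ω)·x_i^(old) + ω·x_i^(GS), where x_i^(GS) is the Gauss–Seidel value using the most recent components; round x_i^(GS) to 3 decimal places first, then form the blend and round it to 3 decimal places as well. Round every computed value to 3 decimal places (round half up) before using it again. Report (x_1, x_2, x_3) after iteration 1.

(-0.260, 2.496, 2.202)

Iteration 1:
  x_1: GS value = (2 - (3)·0.000 - (4)·0.000) / (-10) = -0.200;  x_1 ← (1−ω)·0.000 + ω·-0.200 = -0.260
  x_2: GS value = (-11 - (-2)·-0.260 - (2)·0.000) / (-6) = 1.920;  x_2 ← (1−ω)·0.000 + ω·1.920 = 2.496
  x_3: GS value = (5 - (1)·-0.260 - (-4)·2.496) / (9) = 1.694;  x_3 ← (1−ω)·0.000 + ω·1.694 = 2.202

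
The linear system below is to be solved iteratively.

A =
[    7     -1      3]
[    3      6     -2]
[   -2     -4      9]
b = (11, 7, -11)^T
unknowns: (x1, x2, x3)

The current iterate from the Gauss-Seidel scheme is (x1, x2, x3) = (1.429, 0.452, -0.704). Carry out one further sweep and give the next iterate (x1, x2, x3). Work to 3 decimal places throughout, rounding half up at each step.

One sweep:
  x1 = (11 - (-1)·0.452 - (3)·-0.704) / (7) = 1.938
  x2 = (7 - (3)·1.938 - (-2)·-0.704) / (6) = -0.037
  x3 = (-11 - (-2)·1.938 - (-4)·-0.037) / (9) = -0.808

(1.938, -0.037, -0.808)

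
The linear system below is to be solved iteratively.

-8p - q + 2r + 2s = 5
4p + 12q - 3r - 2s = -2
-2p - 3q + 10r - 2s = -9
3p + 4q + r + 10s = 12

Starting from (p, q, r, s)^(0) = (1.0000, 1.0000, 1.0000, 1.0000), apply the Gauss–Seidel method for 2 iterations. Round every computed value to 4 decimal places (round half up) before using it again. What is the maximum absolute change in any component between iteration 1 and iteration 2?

0.2855

Iteration 1:
  p = (5 - (-1)·1.0000 - (2)·1.0000 - (2)·1.0000) / (-8) = -0.2500
  q = (-2 - (4)·-0.2500 - (-3)·1.0000 - (-2)·1.0000) / (12) = 0.3333
  r = (-9 - (-2)·-0.2500 - (-3)·0.3333 - (-2)·1.0000) / (10) = -0.6500
  s = (12 - (3)·-0.2500 - (4)·0.3333 - (1)·-0.6500) / (10) = 1.2067
Iteration 2:
  p = (5 - (-1)·0.3333 - (2)·-0.6500 - (2)·1.2067) / (-8) = -0.5275
  q = (-2 - (4)·-0.5275 - (-3)·-0.6500 - (-2)·1.2067) / (12) = 0.0478
  r = (-9 - (-2)·-0.5275 - (-3)·0.0478 - (-2)·1.2067) / (10) = -0.7498
  s = (12 - (3)·-0.5275 - (4)·0.0478 - (1)·-0.7498) / (10) = 1.4141
Change: (-0.2775, -0.2855, -0.0998, 0.2074) → max |·| = 0.2855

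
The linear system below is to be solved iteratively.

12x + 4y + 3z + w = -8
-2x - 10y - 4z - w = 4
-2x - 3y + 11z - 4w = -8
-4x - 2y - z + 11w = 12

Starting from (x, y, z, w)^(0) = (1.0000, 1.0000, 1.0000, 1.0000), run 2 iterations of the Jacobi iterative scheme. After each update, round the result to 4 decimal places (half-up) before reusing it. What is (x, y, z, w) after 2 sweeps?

Iteration 1:
  x = (-8 - (4)·1.0000 - (3)·1.0000 - (1)·1.0000) / (12) = -1.3333
  y = (4 - (-2)·1.0000 - (-4)·1.0000 - (-1)·1.0000) / (-10) = -1.1000
  z = (-8 - (-2)·1.0000 - (-3)·1.0000 - (-4)·1.0000) / (11) = 0.0909
  w = (12 - (-4)·1.0000 - (-2)·1.0000 - (-1)·1.0000) / (11) = 1.7273
Iteration 2:
  x = (-8 - (4)·-1.1000 - (3)·0.0909 - (1)·1.7273) / (12) = -0.4667
  y = (4 - (-2)·-1.3333 - (-4)·0.0909 - (-1)·1.7273) / (-10) = -0.3424
  z = (-8 - (-2)·-1.3333 - (-3)·-1.1000 - (-4)·1.7273) / (11) = -0.6416
  w = (12 - (-4)·-1.3333 - (-2)·-1.1000 - (-1)·0.0909) / (11) = 0.4143

(-0.4667, -0.3424, -0.6416, 0.4143)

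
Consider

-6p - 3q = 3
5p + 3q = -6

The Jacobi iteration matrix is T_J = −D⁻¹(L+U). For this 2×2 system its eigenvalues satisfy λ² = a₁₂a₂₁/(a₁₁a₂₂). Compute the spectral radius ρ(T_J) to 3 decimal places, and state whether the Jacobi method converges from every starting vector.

a₁₂a₂₁/(a₁₁a₂₂) = (-3)·(5) / ((-6)·(3)) = 0.833333
ρ = √|0.833333| = √0.833333 = 0.913
ρ < 1, so Jacobi converges

0.913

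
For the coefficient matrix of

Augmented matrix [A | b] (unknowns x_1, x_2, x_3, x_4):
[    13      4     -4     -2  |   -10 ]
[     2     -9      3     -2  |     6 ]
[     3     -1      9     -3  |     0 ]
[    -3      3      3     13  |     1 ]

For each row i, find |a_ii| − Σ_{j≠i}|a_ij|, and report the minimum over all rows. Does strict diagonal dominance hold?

row 1: |13| − (4+4+2) = 3
row 2: |-9| − (2+3+2) = 2
row 3: |9| − (3+1+3) = 2
row 4: |13| − (3+3+3) = 4
minimum over rows = 2 → strictly diagonally dominant (convergence guaranteed)

2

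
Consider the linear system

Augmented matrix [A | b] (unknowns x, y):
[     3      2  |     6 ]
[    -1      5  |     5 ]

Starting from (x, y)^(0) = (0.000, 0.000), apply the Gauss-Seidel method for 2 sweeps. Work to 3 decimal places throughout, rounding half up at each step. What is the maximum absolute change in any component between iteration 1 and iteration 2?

Iteration 1:
  x = (6 - (2)·0.000) / (3) = 2.000
  y = (5 - (-1)·2.000) / (5) = 1.400
Iteration 2:
  x = (6 - (2)·1.400) / (3) = 1.067
  y = (5 - (-1)·1.067) / (5) = 1.213
Change: (-0.933, -0.187) → max |·| = 0.933

0.933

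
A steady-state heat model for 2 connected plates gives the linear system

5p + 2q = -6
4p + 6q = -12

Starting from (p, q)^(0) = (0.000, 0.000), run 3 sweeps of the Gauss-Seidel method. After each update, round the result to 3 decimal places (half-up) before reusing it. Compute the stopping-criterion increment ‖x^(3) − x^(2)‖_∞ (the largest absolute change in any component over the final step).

Iteration 1:
  p = (-6 - (2)·0.000) / (5) = -1.200
  q = (-12 - (4)·-1.200) / (6) = -1.200
Iteration 2:
  p = (-6 - (2)·-1.200) / (5) = -0.720
  q = (-12 - (4)·-0.720) / (6) = -1.520
Iteration 3:
  p = (-6 - (2)·-1.520) / (5) = -0.592
  q = (-12 - (4)·-0.592) / (6) = -1.605
Change: (0.128, -0.085) → max |·| = 0.128

0.128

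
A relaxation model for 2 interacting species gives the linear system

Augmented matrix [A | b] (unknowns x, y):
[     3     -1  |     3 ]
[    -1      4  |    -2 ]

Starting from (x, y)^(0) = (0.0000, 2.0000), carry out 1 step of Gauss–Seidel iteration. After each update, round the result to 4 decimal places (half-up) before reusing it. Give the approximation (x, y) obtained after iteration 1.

Iteration 1:
  x = (3 - (-1)·2.0000) / (3) = 1.6667
  y = (-2 - (-1)·1.6667) / (4) = -0.0833

(1.6667, -0.0833)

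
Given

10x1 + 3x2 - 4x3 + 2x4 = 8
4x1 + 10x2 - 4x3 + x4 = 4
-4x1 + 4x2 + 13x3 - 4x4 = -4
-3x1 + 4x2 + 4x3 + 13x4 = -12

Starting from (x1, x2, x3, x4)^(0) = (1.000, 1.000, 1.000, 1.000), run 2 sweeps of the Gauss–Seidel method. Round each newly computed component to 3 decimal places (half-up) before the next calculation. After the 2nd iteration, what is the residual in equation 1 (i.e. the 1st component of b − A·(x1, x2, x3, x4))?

-1.583

Iteration 1:
  x1 = (8 - (3)·1.000 - (-4)·1.000 - (2)·1.000) / (10) = 0.700
  x2 = (4 - (4)·0.700 - (-4)·1.000 - (1)·1.000) / (10) = 0.420
  x3 = (-4 - (-4)·0.700 - (4)·0.420 - (-4)·1.000) / (13) = 0.086
  x4 = (-12 - (-3)·0.700 - (4)·0.420 - (4)·0.086) / (13) = -0.917
Iteration 2:
  x1 = (8 - (3)·0.420 - (-4)·0.086 - (2)·-0.917) / (10) = 0.892
  x2 = (4 - (4)·0.892 - (-4)·0.086 - (1)·-0.917) / (10) = 0.169
  x3 = (-4 - (-4)·0.892 - (4)·0.169 - (-4)·-0.917) / (13) = -0.367
  x4 = (-12 - (-3)·0.892 - (4)·0.169 - (4)·-0.367) / (13) = -0.656
Residual b − A·x = (-1.583, -2.070, 1.039, -0.004)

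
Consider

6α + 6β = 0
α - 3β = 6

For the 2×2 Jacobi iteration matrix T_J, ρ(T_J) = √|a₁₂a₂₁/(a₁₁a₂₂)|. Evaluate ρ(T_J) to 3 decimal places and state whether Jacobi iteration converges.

a₁₂a₂₁/(a₁₁a₂₂) = (6)·(1) / ((6)·(-3)) = -0.333333
ρ = √|-0.333333| = √0.333333 = 0.577
ρ < 1, so Jacobi converges

0.577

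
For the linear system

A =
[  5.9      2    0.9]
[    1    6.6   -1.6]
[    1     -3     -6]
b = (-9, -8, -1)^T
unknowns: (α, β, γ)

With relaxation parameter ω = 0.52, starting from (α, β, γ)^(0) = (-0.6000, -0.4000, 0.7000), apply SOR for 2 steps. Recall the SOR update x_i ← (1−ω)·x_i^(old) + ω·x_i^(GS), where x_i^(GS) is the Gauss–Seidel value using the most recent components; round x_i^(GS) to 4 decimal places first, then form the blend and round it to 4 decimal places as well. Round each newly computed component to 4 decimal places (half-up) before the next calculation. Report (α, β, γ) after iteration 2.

(-1.2300, -0.7825, 0.4232)

Iteration 1:
  α: GS value = (-9 - (2)·-0.4000 - (0.9)·0.7000) / (5.9) = -1.4966;  α ← (1−ω)·-0.6000 + ω·-1.4966 = -1.0662
  β: GS value = (-8 - (1)·-1.0662 - (-1.6)·0.7000) / (6.6) = -0.8809;  β ← (1−ω)·-0.4000 + ω·-0.8809 = -0.6501
  γ: GS value = (-1 - (1)·-1.0662 - (-3)·-0.6501) / (-6) = 0.3140;  γ ← (1−ω)·0.7000 + ω·0.3140 = 0.4993
Iteration 2:
  α: GS value = (-9 - (2)·-0.6501 - (0.9)·0.4993) / (5.9) = -1.3812;  α ← (1−ω)·-1.0662 + ω·-1.3812 = -1.2300
  β: GS value = (-8 - (1)·-1.2300 - (-1.6)·0.4993) / (6.6) = -0.9047;  β ← (1−ω)·-0.6501 + ω·-0.9047 = -0.7825
  γ: GS value = (-1 - (1)·-1.2300 - (-3)·-0.7825) / (-6) = 0.3529;  γ ← (1−ω)·0.4993 + ω·0.3529 = 0.4232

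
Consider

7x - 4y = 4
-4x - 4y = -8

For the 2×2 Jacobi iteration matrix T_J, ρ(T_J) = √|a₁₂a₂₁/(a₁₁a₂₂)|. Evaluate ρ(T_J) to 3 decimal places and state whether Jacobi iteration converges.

0.756

a₁₂a₂₁/(a₁₁a₂₂) = (-4)·(-4) / ((7)·(-4)) = -0.571429
ρ = √|-0.571429| = √0.571429 = 0.756
ρ < 1, so Jacobi converges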